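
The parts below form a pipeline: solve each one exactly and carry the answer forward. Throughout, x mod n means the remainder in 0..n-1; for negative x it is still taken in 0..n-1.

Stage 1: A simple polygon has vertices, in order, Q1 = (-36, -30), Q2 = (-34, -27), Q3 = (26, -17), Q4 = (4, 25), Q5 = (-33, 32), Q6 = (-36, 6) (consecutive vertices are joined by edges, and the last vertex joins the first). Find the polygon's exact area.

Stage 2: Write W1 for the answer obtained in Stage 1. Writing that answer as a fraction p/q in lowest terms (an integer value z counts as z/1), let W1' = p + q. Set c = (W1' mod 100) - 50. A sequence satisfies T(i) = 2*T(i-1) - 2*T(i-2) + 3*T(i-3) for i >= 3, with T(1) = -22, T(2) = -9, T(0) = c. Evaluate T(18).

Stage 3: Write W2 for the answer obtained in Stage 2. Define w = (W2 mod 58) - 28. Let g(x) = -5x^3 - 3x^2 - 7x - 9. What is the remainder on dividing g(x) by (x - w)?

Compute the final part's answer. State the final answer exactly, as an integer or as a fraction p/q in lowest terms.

-35520

Stage 1: cross terms: (-36*-27 - -34*-30)=-48, (-34*-17 - 26*-27)=1280, (26*25 - 4*-17)=718, (4*32 - -33*25)=953, (-33*6 - -36*32)=954, (-36*-30 - -36*6)=1296; twice the area = |5153| = 5153; area = 5153/2; answer 5153/2
Stage 2: W1 = 5153/2; threaded value p + q = 5155; c = 5; T(3) = 2*(-9) - 2*(-22) + 3*(5) = 41; iterating: T(3)=41, T(4)=34, T(5)=-41, T(6)=-27, T(7)=130, T(8)=191, T(9)=41, T(10)=90, T(11)=671, T(12)=1285, T(13)=1498, T(14)=2439, T(15)=5737, T(16)=11090, T(17)=18023, T(18)=31077; answer 31077
Stage 3: W2 = 31077; w = 19; remainder = value at the root: -5*(19)^3 - 3*(19)^2 - 7*(19)^1 - 9 = (-34295) + (-1083) + (-133) + (-9) = -35520; answer -35520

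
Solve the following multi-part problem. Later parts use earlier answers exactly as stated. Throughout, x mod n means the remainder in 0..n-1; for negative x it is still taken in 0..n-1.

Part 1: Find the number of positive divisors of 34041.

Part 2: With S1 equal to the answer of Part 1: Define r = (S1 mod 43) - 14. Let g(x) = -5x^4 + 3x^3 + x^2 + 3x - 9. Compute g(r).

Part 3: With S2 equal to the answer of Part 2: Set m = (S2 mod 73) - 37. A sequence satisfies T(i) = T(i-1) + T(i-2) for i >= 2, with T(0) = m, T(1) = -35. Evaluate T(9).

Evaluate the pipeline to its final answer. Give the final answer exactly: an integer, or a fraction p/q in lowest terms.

-1232

Part 1: 34041 = 3 * 7 * 1621; number of divisors = (1+1) * (1+1) * (1+1) = 8; answer 8
Part 2: S1 = 8; r = -6; -5*(-6)^4 + 3*(-6)^3 + 1*(-6)^2 + 3*(-6)^1 - 9 = (-6480) + (-648) + (36) + (-18) + (-9) = -7119; answer -7119
Part 3: S2 = -7119; m = -2; T(2) = 1*(-35) + 1*(-2) = -37; iterating: T(2)=-37, T(3)=-72, T(4)=-109, T(5)=-181, T(6)=-290, T(7)=-471, T(8)=-761, T(9)=-1232; answer -1232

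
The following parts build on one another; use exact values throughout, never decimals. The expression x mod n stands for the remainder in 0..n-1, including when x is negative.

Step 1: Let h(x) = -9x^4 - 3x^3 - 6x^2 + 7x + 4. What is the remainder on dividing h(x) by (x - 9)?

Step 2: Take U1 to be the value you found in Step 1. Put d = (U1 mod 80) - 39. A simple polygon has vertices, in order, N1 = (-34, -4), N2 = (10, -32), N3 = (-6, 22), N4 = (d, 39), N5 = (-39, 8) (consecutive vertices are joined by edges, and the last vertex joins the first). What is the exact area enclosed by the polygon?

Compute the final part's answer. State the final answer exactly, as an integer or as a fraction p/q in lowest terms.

3067/2

Step 1: remainder = value at the root: -9*(9)^4 - 3*(9)^3 - 6*(9)^2 + 7*(9)^1 + 4 = (-59049) + (-2187) + (-486) + (63) + (4) = -61655; answer -61655
Step 2: U1 = -61655; d = -14; cross terms: (-34*-32 - 10*-4)=1128, (10*22 - -6*-32)=28, (-6*39 - -14*22)=74, (-14*8 - -39*39)=1409, (-39*-4 - -34*8)=428; twice the area = |3067| = 3067; area = 3067/2; answer 3067/2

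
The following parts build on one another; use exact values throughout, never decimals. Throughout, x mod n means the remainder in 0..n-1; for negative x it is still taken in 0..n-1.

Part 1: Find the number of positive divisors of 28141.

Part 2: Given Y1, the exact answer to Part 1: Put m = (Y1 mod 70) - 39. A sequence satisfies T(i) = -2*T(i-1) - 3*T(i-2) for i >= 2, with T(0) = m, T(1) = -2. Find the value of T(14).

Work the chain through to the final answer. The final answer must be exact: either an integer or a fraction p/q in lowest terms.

-11519

Part 1: 28141 = 107 * 263; number of divisors = (1+1) * (1+1) = 4; answer 4
Part 2: Y1 = 4; m = -35; T(2) = -2*(-2) - 3*(-35) = 109; iterating: T(2)=109, T(3)=-212, T(4)=97, T(5)=442, T(6)=-1175, T(7)=1024, T(8)=1477, T(9)=-6026, T(10)=7621, T(11)=2836, T(12)=-28535, T(13)=48562, T(14)=-11519; answer -11519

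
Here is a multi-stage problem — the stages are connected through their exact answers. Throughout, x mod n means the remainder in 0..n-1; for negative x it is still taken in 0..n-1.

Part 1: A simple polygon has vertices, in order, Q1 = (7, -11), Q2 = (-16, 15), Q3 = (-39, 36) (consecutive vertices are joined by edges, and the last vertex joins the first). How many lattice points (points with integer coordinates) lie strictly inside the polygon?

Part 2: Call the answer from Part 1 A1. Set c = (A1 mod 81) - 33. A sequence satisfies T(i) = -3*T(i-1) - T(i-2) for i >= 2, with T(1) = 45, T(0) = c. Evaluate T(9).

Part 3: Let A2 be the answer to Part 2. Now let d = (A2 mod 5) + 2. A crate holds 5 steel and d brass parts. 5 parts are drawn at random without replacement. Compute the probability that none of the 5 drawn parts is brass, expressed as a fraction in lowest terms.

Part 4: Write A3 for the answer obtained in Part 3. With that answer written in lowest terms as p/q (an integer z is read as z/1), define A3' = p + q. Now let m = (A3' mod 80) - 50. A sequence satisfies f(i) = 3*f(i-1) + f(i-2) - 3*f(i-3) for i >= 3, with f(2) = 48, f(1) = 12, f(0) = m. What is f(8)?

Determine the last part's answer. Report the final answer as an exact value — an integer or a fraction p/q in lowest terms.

69663

Part 1: cross terms: (7*15 - -16*-11)=-71, (-16*36 - -39*15)=9, (-39*-11 - 7*36)=177; twice the area = |115| = 115; area = 115/2; boundary points = 1 + 1 + 1 = 3; strictly interior points = area - boundary/2 + 1 = 57; answer 57
Part 2: A1 = 57; c = 24; T(2) = -3*(45) - 1*(24) = -159; iterating: T(2)=-159, T(3)=432, T(4)=-1137, T(5)=2979, T(6)=-7800, T(7)=20421, T(8)=-53463, T(9)=139968; answer 139968
Part 3: A2 = 139968; d = 5; total draws C(10,5) = 252; favorable C(5,5) = 1; P = 1/252; answer 1/252
Part 4: A3 = 1/252; threaded value p + q = 253; m = -37; f(3) = 3*(48) + 1*(12) - 3*(-37) = 267; iterating: f(3)=267, f(4)=813, f(5)=2562, f(6)=7698, f(7)=23217, f(8)=69663; answer 69663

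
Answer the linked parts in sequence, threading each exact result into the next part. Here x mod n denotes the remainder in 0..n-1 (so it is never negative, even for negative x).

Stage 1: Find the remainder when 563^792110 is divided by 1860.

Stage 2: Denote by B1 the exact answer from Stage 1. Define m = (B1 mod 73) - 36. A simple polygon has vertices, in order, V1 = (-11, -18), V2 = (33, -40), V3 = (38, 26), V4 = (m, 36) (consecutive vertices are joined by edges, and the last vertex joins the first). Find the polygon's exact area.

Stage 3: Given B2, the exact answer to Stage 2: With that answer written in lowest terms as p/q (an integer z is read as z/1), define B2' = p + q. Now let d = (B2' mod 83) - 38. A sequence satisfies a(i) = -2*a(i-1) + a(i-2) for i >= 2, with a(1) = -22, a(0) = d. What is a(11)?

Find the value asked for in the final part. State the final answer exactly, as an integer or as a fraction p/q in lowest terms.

Stage 1: squarings mod 1860: 563^1=563, 563^2=769, 563^4=1741, 563^8=1141, 563^16=1741, 563^32=1141, 563^64=1741, 563^128=1141, 563^256=1741, 563^512=1141, 563^1024=1741, 563^2048=1141, 563^4096=1741, 563^8192=1141, 563^16384=1741, 563^32768=1141, 563^65536=1741, 563^131072=1141, 563^262144=1741, 563^524288=1141; 563^792110 = 563^2 * 563^4 * 563^8 * 563^32 * 563^512 * 563^1024 * 563^4096 * 563^262144 * 563^524288 = 769 (mod 1860); answer 769
Stage 2: B1 = 769; m = 3; cross terms: (-11*-40 - 33*-18)=1034, (33*26 - 38*-40)=2378, (38*36 - 3*26)=1290, (3*-18 - -11*36)=342; twice the area = |5044| = 5044; area = 2522; answer 2522
Stage 3: B2 = 2522; threaded value p + q = 2523; d = -5; a(2) = -2*(-22) + 1*(-5) = 39; iterating: a(2)=39, a(3)=-100, a(4)=239, a(5)=-578, a(6)=1395, a(7)=-3368, a(8)=8131, a(9)=-19630, a(10)=47391, a(11)=-114412; answer -114412

-114412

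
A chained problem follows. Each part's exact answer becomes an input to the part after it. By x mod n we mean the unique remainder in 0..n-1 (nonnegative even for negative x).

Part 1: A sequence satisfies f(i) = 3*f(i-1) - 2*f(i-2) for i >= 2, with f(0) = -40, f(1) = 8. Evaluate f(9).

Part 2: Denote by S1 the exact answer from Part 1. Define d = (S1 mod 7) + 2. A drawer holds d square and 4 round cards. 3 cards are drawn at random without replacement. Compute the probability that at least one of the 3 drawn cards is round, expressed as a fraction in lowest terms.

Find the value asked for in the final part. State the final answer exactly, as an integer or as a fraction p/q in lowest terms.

13/14

Part 1: f(2) = 3*(8) - 2*(-40) = 104; iterating: f(2)=104, f(3)=296, f(4)=680, f(5)=1448, f(6)=2984, f(7)=6056, f(8)=12200, f(9)=24488; answer 24488
Part 2: S1 = 24488; d = 4; total draws C(8,3) = 56; complement C(4,3) = 4; favorable 56 - 4 = 52; P = 13/14; answer 13/14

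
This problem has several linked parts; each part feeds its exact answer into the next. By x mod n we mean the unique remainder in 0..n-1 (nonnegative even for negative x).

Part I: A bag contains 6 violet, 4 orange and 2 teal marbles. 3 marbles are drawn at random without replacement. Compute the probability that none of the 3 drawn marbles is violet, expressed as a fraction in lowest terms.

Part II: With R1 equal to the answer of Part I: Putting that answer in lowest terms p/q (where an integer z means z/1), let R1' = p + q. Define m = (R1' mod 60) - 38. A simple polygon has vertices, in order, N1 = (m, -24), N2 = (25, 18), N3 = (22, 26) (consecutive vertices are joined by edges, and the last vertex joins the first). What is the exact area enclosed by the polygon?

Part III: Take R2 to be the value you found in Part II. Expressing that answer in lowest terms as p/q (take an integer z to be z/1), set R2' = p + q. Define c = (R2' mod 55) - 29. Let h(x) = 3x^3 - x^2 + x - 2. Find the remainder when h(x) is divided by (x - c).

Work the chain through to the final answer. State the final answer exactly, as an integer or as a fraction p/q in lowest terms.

Part I: total draws C(12,3) = 220; favorable C(6,3) = 20; P = 1/11; answer 1/11
Part II: R1 = 1/11; threaded value p + q = 12; m = -26; cross terms: (-26*18 - 25*-24)=132, (25*26 - 22*18)=254, (22*-24 - -26*26)=148; twice the area = |534| = 534; area = 267; answer 267
Part III: R2 = 267; threaded value p + q = 268; c = 19; remainder = value at the root: 3*(19)^3 - 1*(19)^2 + 1*(19)^1 - 2 = (20577) + (-361) + (19) + (-2) = 20233; answer 20233

20233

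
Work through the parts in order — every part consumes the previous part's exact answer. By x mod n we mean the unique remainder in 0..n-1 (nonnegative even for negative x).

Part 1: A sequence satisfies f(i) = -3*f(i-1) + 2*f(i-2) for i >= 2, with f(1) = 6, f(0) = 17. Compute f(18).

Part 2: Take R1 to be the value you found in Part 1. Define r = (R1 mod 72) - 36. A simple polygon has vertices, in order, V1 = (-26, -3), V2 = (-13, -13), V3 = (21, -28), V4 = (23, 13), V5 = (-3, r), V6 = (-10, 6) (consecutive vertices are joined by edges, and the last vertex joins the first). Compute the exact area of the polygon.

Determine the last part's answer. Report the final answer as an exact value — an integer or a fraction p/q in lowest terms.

898

Part 1: f(2) = -3*(6) + 2*(17) = 16; iterating: f(2)=16, f(3)=-36, f(4)=140, f(5)=-492, f(6)=1756, f(7)=-6252, f(8)=22268, f(9)=-79308, f(10)=282460, f(11)=-1005996, f(12)=3582908, f(13)=-12760716, f(14)=45447964, f(15)=-161865324, f(16)=576491900, f(17)=-2053206348, f(18)=7312602844; answer 7312602844
Part 2: R1 = 7312602844; r = -8; cross terms: (-26*-13 - -13*-3)=299, (-13*-28 - 21*-13)=637, (21*13 - 23*-28)=917, (23*-8 - -3*13)=-145, (-3*6 - -10*-8)=-98, (-10*-3 - -26*6)=186; twice the area = |1796| = 1796; area = 898; answer 898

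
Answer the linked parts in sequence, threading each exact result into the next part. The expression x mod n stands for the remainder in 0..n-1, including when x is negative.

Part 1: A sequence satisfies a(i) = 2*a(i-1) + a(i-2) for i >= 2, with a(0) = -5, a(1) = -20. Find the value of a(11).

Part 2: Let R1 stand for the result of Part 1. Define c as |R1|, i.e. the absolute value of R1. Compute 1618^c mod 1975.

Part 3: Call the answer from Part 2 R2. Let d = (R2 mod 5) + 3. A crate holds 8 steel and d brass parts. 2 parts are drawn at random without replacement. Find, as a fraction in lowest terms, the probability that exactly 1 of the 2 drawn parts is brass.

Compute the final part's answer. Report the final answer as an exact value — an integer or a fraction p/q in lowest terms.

Part 1: a(2) = 2*(-20) + 1*(-5) = -45; iterating: a(2)=-45, a(3)=-110, a(4)=-265, a(5)=-640, a(6)=-1545, a(7)=-3730, a(8)=-9005, a(9)=-21740, a(10)=-52485, a(11)=-126710; answer -126710
Part 2: R1 = -126710; c = 126710; squarings mod 1975: 1618^1=1618, 1618^2=1049, 1618^4=326, 1618^8=1601, 1618^16=1626, 1618^32=1326, 1618^64=526, 1618^128=176, 1618^256=1351, 1618^512=301, 1618^1024=1726, 1618^2048=776, 1618^4096=1776, 1618^8192=101, 1618^16384=326, 1618^32768=1601, 1618^65536=1626; 1618^126710 = 1618^2 * 1618^4 * 1618^16 * 1618^32 * 1618^64 * 1618^128 * 1618^512 * 1618^1024 * 1618^2048 * 1618^8192 * 1618^16384 * 1618^32768 * 1618^65536 = 1474 (mod 1975); answer 1474
Part 3: R2 = 1474; d = 7; total draws C(15,2) = 105; favorable C(7,1)*C(8,1) = 56; P = 8/15; answer 8/15

8/15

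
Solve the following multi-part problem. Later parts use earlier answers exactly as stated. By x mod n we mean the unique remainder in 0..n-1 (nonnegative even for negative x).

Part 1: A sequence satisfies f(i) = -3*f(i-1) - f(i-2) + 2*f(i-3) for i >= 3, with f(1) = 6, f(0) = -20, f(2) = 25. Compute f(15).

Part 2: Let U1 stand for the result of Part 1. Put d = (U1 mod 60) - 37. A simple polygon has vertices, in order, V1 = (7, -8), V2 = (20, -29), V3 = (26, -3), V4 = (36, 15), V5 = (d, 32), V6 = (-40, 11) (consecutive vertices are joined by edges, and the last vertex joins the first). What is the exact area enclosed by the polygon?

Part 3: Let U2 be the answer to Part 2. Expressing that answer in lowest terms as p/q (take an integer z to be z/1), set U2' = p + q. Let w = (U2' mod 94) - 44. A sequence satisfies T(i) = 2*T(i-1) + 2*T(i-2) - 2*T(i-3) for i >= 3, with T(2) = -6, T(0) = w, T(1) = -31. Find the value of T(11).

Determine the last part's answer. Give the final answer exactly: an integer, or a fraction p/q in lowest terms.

Part 1: f(3) = -3*(25) - 1*(6) + 2*(-20) = -121; iterating: f(3)=-121, f(4)=350, f(5)=-879, f(6)=2045, f(7)=-4556, f(8)=9865, f(9)=-20949, f(10)=43870, f(11)=-90931, f(12)=187025, f(13)=-382404, f(14)=778325, f(15)=-1578521; answer -1578521
Part 2: U1 = -1578521; d = -18; cross terms: (7*-29 - 20*-8)=-43, (20*-3 - 26*-29)=694, (26*15 - 36*-3)=498, (36*32 - -18*15)=1422, (-18*11 - -40*32)=1082, (-40*-8 - 7*11)=243; twice the area = |3896| = 3896; area = 1948; answer 1948
Part 3: U2 = 1948; threaded value p + q = 1949; w = 25; T(3) = 2*(-6) + 2*(-31) - 2*(25) = -124; iterating: T(3)=-124, T(4)=-198, T(5)=-632, T(6)=-1412, T(7)=-3692, T(8)=-8944, T(9)=-22448, T(10)=-55400, T(11)=-137808; answer -137808

-137808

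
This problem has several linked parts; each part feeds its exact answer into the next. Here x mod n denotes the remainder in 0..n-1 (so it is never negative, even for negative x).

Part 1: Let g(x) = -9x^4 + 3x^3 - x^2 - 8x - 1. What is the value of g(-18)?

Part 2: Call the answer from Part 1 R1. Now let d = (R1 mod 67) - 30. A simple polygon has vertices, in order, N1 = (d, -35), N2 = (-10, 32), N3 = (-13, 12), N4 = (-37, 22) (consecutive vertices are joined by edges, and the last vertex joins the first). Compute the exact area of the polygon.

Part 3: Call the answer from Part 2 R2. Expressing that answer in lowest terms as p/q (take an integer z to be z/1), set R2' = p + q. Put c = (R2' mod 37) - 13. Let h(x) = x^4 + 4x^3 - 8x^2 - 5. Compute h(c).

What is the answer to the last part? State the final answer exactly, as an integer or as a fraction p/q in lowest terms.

-133

Part 1: -9*(-18)^4 + 3*(-18)^3 - 1*(-18)^2 - 8*(-18)^1 - 1 = (-944784) + (-17496) + (-324) + (144) + (-1) = -962461; answer -962461
Part 2: R1 = -962461; d = 31; cross terms: (31*32 - -10*-35)=642, (-10*12 - -13*32)=296, (-13*22 - -37*12)=158, (-37*-35 - 31*22)=613; twice the area = |1709| = 1709; area = 1709/2; answer 1709/2
Part 3: R2 = 1709/2; threaded value p + q = 1711; c = -4; 1*(-4)^4 + 4*(-4)^3 - 8*(-4)^2 - 5 = (256) + (-256) + (-128) + (-5) = -133; answer -133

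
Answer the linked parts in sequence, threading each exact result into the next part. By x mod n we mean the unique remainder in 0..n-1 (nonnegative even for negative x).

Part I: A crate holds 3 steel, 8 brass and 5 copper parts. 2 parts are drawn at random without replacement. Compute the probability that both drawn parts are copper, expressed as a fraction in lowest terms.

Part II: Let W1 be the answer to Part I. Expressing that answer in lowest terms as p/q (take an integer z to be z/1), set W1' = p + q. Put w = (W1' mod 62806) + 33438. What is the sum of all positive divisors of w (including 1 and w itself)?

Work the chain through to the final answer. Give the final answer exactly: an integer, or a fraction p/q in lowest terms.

36504

Part I: total draws C(16,2) = 120; favorable C(5,2) = 10; P = 1/12; answer 1/12
Part II: W1 = 1/12; threaded value p + q = 13; w = 33451; 33451 = 11 * 3041; sigma = (1 + 11) * (1 + 3041) = 12 * 3042 = 36504; answer 36504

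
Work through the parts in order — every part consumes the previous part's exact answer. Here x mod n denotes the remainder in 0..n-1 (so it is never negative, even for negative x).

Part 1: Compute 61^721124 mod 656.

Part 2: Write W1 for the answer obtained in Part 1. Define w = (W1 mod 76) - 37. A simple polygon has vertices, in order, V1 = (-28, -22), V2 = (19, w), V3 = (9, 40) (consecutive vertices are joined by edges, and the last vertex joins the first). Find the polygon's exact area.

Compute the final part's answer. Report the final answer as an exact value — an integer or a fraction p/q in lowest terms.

1716

Part 1: squarings mod 656: 61^1=61, 61^2=441, 61^4=305, 61^8=529, 61^16=385, 61^32=625, 61^64=305, 61^128=529, 61^256=385, 61^512=625, 61^1024=305, 61^2048=529, 61^4096=385, 61^8192=625, 61^16384=305, 61^32768=529, 61^65536=385, 61^131072=625, 61^262144=305, 61^524288=529; 61^721124 = 61^4 * 61^32 * 61^64 * 61^128 * 61^65536 * 61^131072 * 61^524288 = 305 (mod 656); answer 305
Part 2: W1 = 305; w = -36; cross terms: (-28*-36 - 19*-22)=1426, (19*40 - 9*-36)=1084, (9*-22 - -28*40)=922; twice the area = |3432| = 3432; area = 1716; answer 1716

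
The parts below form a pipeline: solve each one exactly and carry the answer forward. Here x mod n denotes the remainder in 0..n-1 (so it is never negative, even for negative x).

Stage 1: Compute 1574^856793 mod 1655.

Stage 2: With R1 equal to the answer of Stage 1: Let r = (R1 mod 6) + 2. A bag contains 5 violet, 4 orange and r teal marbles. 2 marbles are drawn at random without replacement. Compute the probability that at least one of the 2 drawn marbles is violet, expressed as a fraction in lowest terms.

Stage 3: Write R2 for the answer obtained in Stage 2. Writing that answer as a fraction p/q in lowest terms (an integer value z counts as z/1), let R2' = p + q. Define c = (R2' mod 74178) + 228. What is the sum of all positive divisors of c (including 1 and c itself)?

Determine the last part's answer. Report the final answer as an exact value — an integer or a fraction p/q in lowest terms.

Stage 1: squarings mod 1655: 1574^1=1574, 1574^2=1596, 1574^4=171, 1574^8=1106, 1574^16=191, 1574^32=71, 1574^64=76, 1574^128=811, 1574^256=686, 1574^512=576, 1574^1024=776, 1574^2048=1411, 1574^4096=1611, 1574^8192=281, 1574^16384=1176, 1574^32768=1051, 1574^65536=716, 1574^131072=1261, 1574^262144=1321, 1574^524288=671; 1574^856793 = 1574^1 * 1574^8 * 1574^16 * 1574^64 * 1574^128 * 1574^512 * 1574^4096 * 1574^65536 * 1574^262144 * 1574^524288 = 1649 (mod 1655); answer 1649
Stage 2: R1 = 1649; r = 7; total draws C(16,2) = 120; complement C(11,2) = 55; favorable 120 - 55 = 65; P = 13/24; answer 13/24
Stage 3: R2 = 13/24; threaded value p + q = 37; c = 265; 265 = 5 * 53; sigma = (1 + 5) * (1 + 53) = 6 * 54 = 324; answer 324

324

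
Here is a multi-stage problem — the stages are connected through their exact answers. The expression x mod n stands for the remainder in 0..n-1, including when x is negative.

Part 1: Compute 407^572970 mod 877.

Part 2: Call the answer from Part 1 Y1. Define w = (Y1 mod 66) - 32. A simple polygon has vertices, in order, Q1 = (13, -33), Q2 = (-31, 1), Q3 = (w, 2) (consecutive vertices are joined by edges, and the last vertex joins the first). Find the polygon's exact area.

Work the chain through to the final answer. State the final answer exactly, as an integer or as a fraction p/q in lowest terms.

Part 1: squarings mod 877: 407^1=407, 407^2=773, 407^4=292, 407^8=195, 407^16=314, 407^32=372, 407^64=695, 407^128=675, 407^256=462, 407^512=333, 407^1024=387, 407^2048=679, 407^4096=616, 407^8192=592, 407^16384=541, 407^32768=640, 407^65536=41, 407^131072=804, 407^262144=67, 407^524288=104; 407^572970 = 407^2 * 407^8 * 407^32 * 407^512 * 407^1024 * 407^2048 * 407^4096 * 407^8192 * 407^32768 * 407^524288 = 511 (mod 877); answer 511
Part 2: Y1 = 511; w = 17; cross terms: (13*1 - -31*-33)=-1010, (-31*2 - 17*1)=-79, (17*-33 - 13*2)=-587; twice the area = |-1676| = 1676; area = 838; answer 838

838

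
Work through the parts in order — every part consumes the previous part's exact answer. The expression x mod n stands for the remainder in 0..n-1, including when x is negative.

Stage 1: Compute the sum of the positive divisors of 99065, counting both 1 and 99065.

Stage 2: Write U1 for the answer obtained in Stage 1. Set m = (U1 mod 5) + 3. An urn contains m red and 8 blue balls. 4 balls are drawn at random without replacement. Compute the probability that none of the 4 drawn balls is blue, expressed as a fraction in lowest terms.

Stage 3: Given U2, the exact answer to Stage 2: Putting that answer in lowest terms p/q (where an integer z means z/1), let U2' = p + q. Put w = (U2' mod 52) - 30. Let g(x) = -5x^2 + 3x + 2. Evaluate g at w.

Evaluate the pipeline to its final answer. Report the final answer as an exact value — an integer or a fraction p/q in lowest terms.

-468

Stage 1: 99065 = 5 * 19813; sigma = (1 + 5) * (1 + 19813) = 6 * 19814 = 118884; answer 118884
Stage 2: U1 = 118884; m = 7; total draws C(15,4) = 1365; favorable C(7,4) = 35; P = 1/39; answer 1/39
Stage 3: U2 = 1/39; threaded value p + q = 40; w = 10; -5*(10)^2 + 3*(10)^1 + 2 = (-500) + (30) + (2) = -468; answer -468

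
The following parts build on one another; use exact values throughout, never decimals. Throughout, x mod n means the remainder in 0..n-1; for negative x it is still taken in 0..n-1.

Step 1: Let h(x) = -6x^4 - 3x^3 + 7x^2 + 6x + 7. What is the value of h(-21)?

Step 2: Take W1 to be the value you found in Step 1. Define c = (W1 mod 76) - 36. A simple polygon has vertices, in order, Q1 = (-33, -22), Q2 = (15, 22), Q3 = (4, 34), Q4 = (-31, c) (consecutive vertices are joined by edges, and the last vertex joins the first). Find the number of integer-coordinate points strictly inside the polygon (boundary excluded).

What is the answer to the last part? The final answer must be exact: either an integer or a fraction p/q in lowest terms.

1413

Step 1: -6*(-21)^4 - 3*(-21)^3 + 7*(-21)^2 + 6*(-21)^1 + 7 = (-1166886) + (27783) + (3087) + (-126) + (7) = -1136135; answer -1136135
Step 2: W1 = -1136135; c = 29; cross terms: (-33*22 - 15*-22)=-396, (15*34 - 4*22)=422, (4*29 - -31*34)=1170, (-31*-22 - -33*29)=1639; twice the area = |2835| = 2835; area = 2835/2; boundary points = 4 + 1 + 5 + 1 = 11; strictly interior points = area - boundary/2 + 1 = 1413; answer 1413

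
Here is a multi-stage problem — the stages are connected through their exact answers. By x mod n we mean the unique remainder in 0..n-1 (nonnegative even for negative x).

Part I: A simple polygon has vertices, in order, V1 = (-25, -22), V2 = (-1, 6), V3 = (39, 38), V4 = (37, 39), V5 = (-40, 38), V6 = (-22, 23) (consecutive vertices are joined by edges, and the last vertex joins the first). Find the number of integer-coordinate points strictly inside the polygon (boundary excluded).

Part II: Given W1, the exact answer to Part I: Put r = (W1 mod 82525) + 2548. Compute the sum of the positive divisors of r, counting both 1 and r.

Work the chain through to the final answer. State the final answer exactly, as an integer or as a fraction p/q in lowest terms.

Part I: cross terms: (-25*6 - -1*-22)=-172, (-1*38 - 39*6)=-272, (39*39 - 37*38)=115, (37*38 - -40*39)=2966, (-40*23 - -22*38)=-84, (-22*-22 - -25*23)=1059; twice the area = |3612| = 3612; area = 1806; boundary points = 4 + 8 + 1 + 1 + 3 + 3 = 20; strictly interior points = area - boundary/2 + 1 = 1797; answer 1797
Part II: W1 = 1797; r = 4345; 4345 = 5 * 11 * 79; sigma = (1 + 5) * (1 + 11) * (1 + 79) = 6 * 12 * 80 = 5760; answer 5760

5760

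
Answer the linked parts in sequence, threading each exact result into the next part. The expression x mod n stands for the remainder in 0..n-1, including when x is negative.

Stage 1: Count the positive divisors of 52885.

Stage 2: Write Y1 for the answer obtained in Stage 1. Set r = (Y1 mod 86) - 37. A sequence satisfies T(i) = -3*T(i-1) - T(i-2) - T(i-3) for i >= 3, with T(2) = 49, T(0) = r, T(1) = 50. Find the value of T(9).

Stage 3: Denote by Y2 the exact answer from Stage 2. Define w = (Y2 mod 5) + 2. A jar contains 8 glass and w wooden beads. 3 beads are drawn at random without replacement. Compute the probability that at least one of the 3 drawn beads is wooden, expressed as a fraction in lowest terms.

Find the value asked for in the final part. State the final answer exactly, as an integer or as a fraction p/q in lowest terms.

115/143

Stage 1: 52885 = 5 * 7 * 1511; number of divisors = (1+1) * (1+1) * (1+1) = 8; answer 8
Stage 2: Y1 = 8; r = -29; T(3) = -3*(49) - 1*(50) - 1*(-29) = -168; iterating: T(3)=-168, T(4)=405, T(5)=-1096, T(6)=3051, T(7)=-8462, T(8)=23431, T(9)=-64882; answer -64882
Stage 3: Y2 = -64882; w = 5; total draws C(13,3) = 286; complement C(8,3) = 56; favorable 286 - 56 = 230; P = 115/143; answer 115/143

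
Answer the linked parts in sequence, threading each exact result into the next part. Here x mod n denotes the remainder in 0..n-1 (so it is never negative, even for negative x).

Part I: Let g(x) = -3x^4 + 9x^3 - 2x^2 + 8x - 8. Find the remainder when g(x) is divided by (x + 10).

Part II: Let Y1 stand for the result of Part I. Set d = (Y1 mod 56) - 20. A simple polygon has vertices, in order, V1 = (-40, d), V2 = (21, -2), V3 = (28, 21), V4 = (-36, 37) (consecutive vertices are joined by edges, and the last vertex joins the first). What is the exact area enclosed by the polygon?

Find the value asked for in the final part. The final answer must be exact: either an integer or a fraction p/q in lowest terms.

3621/2

Part I: remainder = value at the root: -3*(-10)^4 + 9*(-10)^3 - 2*(-10)^2 + 8*(-10)^1 - 8 = (-30000) + (-9000) + (-200) + (-80) + (-8) = -39288; answer -39288
Part II: Y1 = -39288; d = 4; cross terms: (-40*-2 - 21*4)=-4, (21*21 - 28*-2)=497, (28*37 - -36*21)=1792, (-36*4 - -40*37)=1336; twice the area = |3621| = 3621; area = 3621/2; answer 3621/2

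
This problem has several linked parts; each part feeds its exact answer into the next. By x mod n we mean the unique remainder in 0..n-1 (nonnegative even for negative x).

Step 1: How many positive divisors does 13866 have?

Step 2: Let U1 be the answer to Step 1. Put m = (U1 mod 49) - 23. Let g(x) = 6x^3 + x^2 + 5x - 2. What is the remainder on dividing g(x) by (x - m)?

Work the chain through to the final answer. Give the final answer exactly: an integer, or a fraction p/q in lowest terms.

Step 1: 13866 = 2 * 3 * 2311; number of divisors = (1+1) * (1+1) * (1+1) = 8; answer 8
Step 2: U1 = 8; m = -15; remainder = value at the root: 6*(-15)^3 + 1*(-15)^2 + 5*(-15)^1 - 2 = (-20250) + (225) + (-75) + (-2) = -20102; answer -20102

-20102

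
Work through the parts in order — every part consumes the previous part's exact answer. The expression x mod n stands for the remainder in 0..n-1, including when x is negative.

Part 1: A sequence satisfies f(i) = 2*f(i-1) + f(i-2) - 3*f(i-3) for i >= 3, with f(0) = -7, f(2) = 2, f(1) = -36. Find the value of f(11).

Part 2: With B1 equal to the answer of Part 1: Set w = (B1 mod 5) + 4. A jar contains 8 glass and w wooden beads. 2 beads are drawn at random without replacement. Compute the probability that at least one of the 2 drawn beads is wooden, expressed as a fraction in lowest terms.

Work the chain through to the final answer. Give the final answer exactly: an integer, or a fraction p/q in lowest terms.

Part 1: f(3) = 2*(2) + 1*(-36) - 3*(-7) = -11; iterating: f(3)=-11, f(4)=88, f(5)=159, f(6)=439, f(7)=773, f(8)=1508, f(9)=2472, f(10)=4133, f(11)=6214; answer 6214
Part 2: B1 = 6214; w = 8; total draws C(16,2) = 120; complement C(8,2) = 28; favorable 120 - 28 = 92; P = 23/30; answer 23/30

23/30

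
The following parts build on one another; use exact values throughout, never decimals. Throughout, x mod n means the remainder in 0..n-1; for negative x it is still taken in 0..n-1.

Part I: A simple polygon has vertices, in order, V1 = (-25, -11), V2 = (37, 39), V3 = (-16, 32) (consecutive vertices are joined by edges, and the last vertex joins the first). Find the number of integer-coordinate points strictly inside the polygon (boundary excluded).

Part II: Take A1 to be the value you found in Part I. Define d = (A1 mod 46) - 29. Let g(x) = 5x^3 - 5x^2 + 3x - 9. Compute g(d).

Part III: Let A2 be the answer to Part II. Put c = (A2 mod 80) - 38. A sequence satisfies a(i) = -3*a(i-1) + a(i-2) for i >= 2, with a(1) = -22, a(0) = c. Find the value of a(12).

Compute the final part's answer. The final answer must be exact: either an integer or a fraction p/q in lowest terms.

Part I: cross terms: (-25*39 - 37*-11)=-568, (37*32 - -16*39)=1808, (-16*-11 - -25*32)=976; twice the area = |2216| = 2216; area = 1108; boundary points = 2 + 1 + 1 = 4; strictly interior points = area - boundary/2 + 1 = 1107; answer 1107
Part II: A1 = 1107; d = -26; 5*(-26)^3 - 5*(-26)^2 + 3*(-26)^1 - 9 = (-87880) + (-3380) + (-78) + (-9) = -91347; answer -91347
Part III: A2 = -91347; c = -25; a(2) = -3*(-22) + 1*(-25) = 41; iterating: a(2)=41, a(3)=-145, a(4)=476, a(5)=-1573, a(6)=5195, a(7)=-17158, a(8)=56669, a(9)=-187165, a(10)=618164, a(11)=-2041657, a(12)=6743135; answer 6743135

6743135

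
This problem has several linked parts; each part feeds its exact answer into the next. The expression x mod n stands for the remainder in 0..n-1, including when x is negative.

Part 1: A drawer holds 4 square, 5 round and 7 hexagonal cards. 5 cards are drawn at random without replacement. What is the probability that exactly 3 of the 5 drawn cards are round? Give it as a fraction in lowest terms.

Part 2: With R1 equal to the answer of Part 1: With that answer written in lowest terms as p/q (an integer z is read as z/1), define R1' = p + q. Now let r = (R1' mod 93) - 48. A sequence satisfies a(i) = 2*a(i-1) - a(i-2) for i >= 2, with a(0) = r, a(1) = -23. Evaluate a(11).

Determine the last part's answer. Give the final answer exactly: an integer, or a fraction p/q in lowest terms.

-183

Part 1: total draws C(16,5) = 4368; favorable C(5,3)*C(11,2) = 550; P = 275/2184; answer 275/2184
Part 2: R1 = 275/2184; threaded value p + q = 2459; r = -7; a(2) = 2*(-23) - 1*(-7) = -39; iterating: a(2)=-39, a(3)=-55, a(4)=-71, a(5)=-87, a(6)=-103, a(7)=-119, a(8)=-135, a(9)=-151, a(10)=-167, a(11)=-183; answer -183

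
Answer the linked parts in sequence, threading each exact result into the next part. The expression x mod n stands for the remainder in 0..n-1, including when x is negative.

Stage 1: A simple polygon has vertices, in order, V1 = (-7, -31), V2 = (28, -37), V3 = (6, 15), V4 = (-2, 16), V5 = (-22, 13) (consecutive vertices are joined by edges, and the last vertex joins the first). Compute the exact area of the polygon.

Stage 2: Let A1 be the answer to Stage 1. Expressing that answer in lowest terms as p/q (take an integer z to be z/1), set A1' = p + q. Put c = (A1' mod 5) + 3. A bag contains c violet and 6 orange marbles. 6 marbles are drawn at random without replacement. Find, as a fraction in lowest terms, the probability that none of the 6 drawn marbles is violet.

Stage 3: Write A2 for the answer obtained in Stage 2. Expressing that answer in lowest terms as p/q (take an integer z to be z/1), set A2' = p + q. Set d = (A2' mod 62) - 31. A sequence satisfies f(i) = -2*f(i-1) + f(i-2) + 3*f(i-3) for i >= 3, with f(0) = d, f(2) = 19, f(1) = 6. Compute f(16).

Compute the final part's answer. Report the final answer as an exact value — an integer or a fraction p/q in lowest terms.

4447

Stage 1: cross terms: (-7*-37 - 28*-31)=1127, (28*15 - 6*-37)=642, (6*16 - -2*15)=126, (-2*13 - -22*16)=326, (-22*-31 - -7*13)=773; twice the area = |2994| = 2994; area = 1497; answer 1497
Stage 2: A1 = 1497; threaded value p + q = 1498; c = 6; total draws C(12,6) = 924; favorable C(6,6) = 1; P = 1/924; answer 1/924
Stage 3: A2 = 1/924; threaded value p + q = 925; d = 26; f(3) = -2*(19) + 1*(6) + 3*(26) = 46; iterating: f(3)=46, f(4)=-55, f(5)=213, f(6)=-343, f(7)=734, f(8)=-1172, f(9)=2049, f(10)=-3068, f(11)=4669, f(12)=-6259, f(13)=7983, f(14)=-8218, f(15)=5642, f(16)=4447; answer 4447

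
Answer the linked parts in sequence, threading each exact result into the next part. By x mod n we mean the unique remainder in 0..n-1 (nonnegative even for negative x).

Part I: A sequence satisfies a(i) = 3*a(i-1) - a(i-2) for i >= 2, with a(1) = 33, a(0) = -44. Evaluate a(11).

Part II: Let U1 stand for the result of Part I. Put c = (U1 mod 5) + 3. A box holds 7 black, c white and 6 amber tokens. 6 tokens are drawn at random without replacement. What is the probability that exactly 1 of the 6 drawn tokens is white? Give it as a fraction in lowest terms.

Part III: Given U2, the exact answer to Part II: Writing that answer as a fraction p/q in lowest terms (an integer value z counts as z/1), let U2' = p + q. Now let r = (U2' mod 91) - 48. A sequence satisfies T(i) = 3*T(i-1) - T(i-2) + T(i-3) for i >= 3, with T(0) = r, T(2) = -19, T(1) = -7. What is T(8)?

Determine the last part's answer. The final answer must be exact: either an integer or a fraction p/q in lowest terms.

-3404

Part I: a(2) = 3*(33) - 1*(-44) = 143; iterating: a(2)=143, a(3)=396, a(4)=1045, a(5)=2739, a(6)=7172, a(7)=18777, a(8)=49159, a(9)=128700, a(10)=336941, a(11)=882123; answer 882123
Part II: U1 = 882123; c = 6; total draws C(19,6) = 27132; favorable C(6,1)*C(13,5) = 7722; P = 1287/4522; answer 1287/4522
Part III: U2 = 1287/4522; threaded value p + q = 5809; r = 28; T(3) = 3*(-19) - 1*(-7) + 1*(28) = -22; iterating: T(3)=-22, T(4)=-54, T(5)=-159, T(6)=-445, T(7)=-1230, T(8)=-3404; answer -3404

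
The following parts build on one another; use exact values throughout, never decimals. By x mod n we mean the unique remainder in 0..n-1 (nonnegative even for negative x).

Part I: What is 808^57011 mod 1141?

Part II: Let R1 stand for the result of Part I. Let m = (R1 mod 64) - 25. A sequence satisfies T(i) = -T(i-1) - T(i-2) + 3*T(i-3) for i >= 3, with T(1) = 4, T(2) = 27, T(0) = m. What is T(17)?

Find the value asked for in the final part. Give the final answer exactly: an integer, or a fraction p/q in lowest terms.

Part I: squarings mod 1141: 808^1=808, 808^2=212, 808^4=445, 808^8=632, 808^16=74, 808^32=912, 808^64=1096, 808^128=884, 808^256=1012, 808^512=667, 808^1024=1040, 808^2048=1073, 808^4096=60, 808^8192=177, 808^16384=522, 808^32768=926; 808^57011 = 808^1 * 808^2 * 808^16 * 808^32 * 808^128 * 808^512 * 808^1024 * 808^2048 * 808^4096 * 808^16384 * 808^32768 = 187 (mod 1141); answer 187
Part II: R1 = 187; m = 34; T(3) = -1*(27) - 1*(4) + 3*(34) = 71; iterating: T(3)=71, T(4)=-86, T(5)=96, T(6)=203, T(7)=-557, T(8)=642, T(9)=524, T(10)=-2837, T(11)=4239, T(12)=170, T(13)=-12920, T(14)=25467, T(15)=-12037, T(16)=-52190, T(17)=140628; answer 140628

140628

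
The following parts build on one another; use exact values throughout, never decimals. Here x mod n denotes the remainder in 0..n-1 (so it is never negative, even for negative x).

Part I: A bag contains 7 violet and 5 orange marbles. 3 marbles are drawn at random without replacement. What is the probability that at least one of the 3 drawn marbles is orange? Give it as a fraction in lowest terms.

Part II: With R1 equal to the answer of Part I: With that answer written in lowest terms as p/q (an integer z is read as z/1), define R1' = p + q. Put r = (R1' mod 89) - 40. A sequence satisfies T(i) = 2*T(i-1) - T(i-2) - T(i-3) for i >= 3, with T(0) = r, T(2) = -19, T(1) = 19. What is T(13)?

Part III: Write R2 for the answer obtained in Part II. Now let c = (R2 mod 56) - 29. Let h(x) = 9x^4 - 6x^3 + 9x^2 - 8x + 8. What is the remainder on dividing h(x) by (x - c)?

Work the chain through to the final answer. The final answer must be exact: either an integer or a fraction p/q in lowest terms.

Part I: total draws C(12,3) = 220; complement C(7,3) = 35; favorable 220 - 35 = 185; P = 37/44; answer 37/44
Part II: R1 = 37/44; threaded value p + q = 81; r = 41; T(3) = 2*(-19) - 1*(19) - 1*(41) = -98; iterating: T(3)=-98, T(4)=-196, T(5)=-275, T(6)=-256, T(7)=-41, T(8)=449, T(9)=1195, T(10)=1982, T(11)=2320, T(12)=1463, T(13)=-1376; answer -1376
Part III: R2 = -1376; c = -5; remainder = value at the root: 9*(-5)^4 - 6*(-5)^3 + 9*(-5)^2 - 8*(-5)^1 + 8 = (5625) + (750) + (225) + (40) + (8) = 6648; answer 6648

6648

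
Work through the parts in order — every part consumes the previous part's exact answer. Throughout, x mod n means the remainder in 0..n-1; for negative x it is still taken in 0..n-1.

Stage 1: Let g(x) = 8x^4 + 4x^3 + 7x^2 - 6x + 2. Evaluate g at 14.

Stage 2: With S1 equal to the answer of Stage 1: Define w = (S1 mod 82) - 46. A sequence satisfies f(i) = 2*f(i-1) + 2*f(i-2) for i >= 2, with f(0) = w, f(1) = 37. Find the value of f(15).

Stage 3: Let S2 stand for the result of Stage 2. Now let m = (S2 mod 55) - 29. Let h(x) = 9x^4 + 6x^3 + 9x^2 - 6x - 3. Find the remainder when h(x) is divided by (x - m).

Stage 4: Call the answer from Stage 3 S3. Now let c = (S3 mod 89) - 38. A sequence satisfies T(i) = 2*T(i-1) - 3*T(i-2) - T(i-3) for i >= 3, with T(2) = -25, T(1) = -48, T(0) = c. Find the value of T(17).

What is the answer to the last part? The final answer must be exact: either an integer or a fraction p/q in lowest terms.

Stage 1: 8*(14)^4 + 4*(14)^3 + 7*(14)^2 - 6*(14)^1 + 2 = (307328) + (10976) + (1372) + (-84) + (2) = 319594; answer 319594
Stage 2: S1 = 319594; w = -6; f(2) = 2*(37) + 2*(-6) = 62; iterating: f(2)=62, f(3)=198, f(4)=520, f(5)=1436, f(6)=3912, f(7)=10696, f(8)=29216, f(9)=79824, f(10)=218080, f(11)=595808, f(12)=1627776, f(13)=4447168, f(14)=12149888, f(15)=33194112; answer 33194112
Stage 3: S2 = 33194112; m = -12; remainder = value at the root: 9*(-12)^4 + 6*(-12)^3 + 9*(-12)^2 - 6*(-12)^1 - 3 = (186624) + (-10368) + (1296) + (72) + (-3) = 177621; answer 177621
Stage 4: S3 = 177621; c = 28; T(3) = 2*(-25) - 3*(-48) - 1*(28) = 66; iterating: T(3)=66, T(4)=255, T(5)=337, T(6)=-157, T(7)=-1580, T(8)=-3026, T(9)=-1155, T(10)=8348, T(11)=23187, T(12)=22485, T(13)=-32939, T(14)=-156520, T(15)=-236708, T(16)=29083, T(17)=924810; answer 924810

924810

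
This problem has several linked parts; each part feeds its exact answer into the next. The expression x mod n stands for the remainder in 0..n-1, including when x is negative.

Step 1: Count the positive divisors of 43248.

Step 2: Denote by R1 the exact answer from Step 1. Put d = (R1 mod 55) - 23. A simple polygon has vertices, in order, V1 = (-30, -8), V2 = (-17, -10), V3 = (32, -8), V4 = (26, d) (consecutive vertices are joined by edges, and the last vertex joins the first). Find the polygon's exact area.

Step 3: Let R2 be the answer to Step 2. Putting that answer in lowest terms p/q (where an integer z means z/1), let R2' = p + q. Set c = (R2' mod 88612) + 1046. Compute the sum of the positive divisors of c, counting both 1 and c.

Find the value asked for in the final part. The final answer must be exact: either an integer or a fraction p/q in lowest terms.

4424

Step 1: 43248 = 2^4 * 3 * 17 * 53; number of divisors = (4+1) * (1+1) * (1+1) * (1+1) = 40; answer 40
Step 2: R1 = 40; d = 17; cross terms: (-30*-10 - -17*-8)=164, (-17*-8 - 32*-10)=456, (32*17 - 26*-8)=752, (26*-8 - -30*17)=302; twice the area = |1674| = 1674; area = 837; answer 837
Step 3: R2 = 837; threaded value p + q = 838; c = 1884; 1884 = 2^2 * 3 * 157; sigma = (1 + 2 + 4) * (1 + 3) * (1 + 157) = 7 * 4 * 158 = 4424; answer 4424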